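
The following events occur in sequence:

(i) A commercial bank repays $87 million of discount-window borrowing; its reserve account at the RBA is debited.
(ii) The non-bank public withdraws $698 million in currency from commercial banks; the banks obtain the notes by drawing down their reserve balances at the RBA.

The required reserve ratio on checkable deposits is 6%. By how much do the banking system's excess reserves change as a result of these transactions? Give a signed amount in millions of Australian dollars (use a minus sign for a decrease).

-$743.12 million

Discount-window repayment $87 million: reserves −$87M, deposits 0.
Currency withdrawal $698 million: reserves −$698M, deposits −$698M.
Totals: Δreserves = −$785M, Δdeposits = −$698M.
Δrequired reserves = 6% × −$698M = −$41.88M.
Δexcess reserves = Δreserves − Δrequired = −$785M − (−$41.88M) = -$743.12 million.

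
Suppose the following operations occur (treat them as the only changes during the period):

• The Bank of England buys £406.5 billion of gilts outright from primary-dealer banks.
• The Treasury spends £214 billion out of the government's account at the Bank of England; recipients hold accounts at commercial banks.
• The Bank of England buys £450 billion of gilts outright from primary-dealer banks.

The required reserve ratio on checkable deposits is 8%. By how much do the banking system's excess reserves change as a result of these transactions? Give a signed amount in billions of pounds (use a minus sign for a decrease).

OMO purchase (from banks) £406.5 billion: reserves +£406.5B, deposits 0.
Government spending £214 billion: reserves +£214B, deposits +£214B.
OMO purchase (from banks) £450 billion: reserves +£450B, deposits 0.
Totals: Δreserves = +£1070.5B, Δdeposits = +£214B.
Δrequired reserves = 8% × +£214B = +£17.12B.
Δexcess reserves = Δreserves − Δrequired = +£1070.5B − (+£17.12B) = +£1053.38 billion.

+£1053.38 billion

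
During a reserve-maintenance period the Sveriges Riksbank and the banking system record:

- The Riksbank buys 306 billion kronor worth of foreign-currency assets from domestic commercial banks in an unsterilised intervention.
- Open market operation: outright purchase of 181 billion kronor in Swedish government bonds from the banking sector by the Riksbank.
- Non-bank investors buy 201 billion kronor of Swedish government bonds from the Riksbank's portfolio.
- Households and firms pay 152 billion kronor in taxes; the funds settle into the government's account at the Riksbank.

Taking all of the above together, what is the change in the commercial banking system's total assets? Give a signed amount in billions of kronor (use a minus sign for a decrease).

-353 billion

Riksbank balance sheet:
  Assets:      Securities −20B, Foreign assets +306B
  Liabilities: Bank reserves +134B, Government deposits +152B
Commercial banking system:
  Assets:      Reserves at CB +134B, Securities −181B, Foreign assets −306B
  Liabilities: Checkable deposits −353B
Change in total bank assets = -353 billion.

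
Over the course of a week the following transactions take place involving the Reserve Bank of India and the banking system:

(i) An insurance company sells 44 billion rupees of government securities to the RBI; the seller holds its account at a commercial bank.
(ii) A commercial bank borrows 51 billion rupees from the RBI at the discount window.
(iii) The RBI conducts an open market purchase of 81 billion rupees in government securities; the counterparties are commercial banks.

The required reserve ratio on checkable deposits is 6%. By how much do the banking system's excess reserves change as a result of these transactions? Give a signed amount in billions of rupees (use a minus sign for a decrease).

+173.36 billion

Asset purchase (from non-banks) 44 billion rupees: reserves +44B, deposits +44B.
Discount-window loan 51 billion rupees: reserves +51B, deposits 0.
OMO purchase (from banks) 81 billion rupees: reserves +81B, deposits 0.
Totals: Δreserves = +176B, Δdeposits = +44B.
Δrequired reserves = 6% × +44B = +2.64B.
Δexcess reserves = Δreserves − Δrequired = +176B − (+2.64B) = +173.36 billion.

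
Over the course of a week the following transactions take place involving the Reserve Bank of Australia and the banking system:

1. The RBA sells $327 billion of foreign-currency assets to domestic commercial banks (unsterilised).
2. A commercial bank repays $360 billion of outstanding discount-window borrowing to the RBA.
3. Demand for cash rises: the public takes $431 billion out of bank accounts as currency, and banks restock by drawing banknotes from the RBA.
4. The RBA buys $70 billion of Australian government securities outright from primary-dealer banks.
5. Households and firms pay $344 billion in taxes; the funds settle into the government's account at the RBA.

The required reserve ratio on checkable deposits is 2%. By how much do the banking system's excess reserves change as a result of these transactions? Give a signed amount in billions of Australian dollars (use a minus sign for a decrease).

FX sale $327 billion: reserves −$327B, deposits 0.
Discount-window repayment $360 billion: reserves −$360B, deposits 0.
Currency withdrawal $431 billion: reserves −$431B, deposits −$431B.
OMO purchase (from banks) $70 billion: reserves +$70B, deposits 0.
Government account inflow $344 billion: reserves −$344B, deposits −$344B.
Totals: Δreserves = −$1392B, Δdeposits = −$775B.
Δrequired reserves = 2% × −$775B = −$15.5B.
Δexcess reserves = Δreserves − Δrequired = −$1392B − (−$15.5B) = -$1376.5 billion.

-$1376.5 billion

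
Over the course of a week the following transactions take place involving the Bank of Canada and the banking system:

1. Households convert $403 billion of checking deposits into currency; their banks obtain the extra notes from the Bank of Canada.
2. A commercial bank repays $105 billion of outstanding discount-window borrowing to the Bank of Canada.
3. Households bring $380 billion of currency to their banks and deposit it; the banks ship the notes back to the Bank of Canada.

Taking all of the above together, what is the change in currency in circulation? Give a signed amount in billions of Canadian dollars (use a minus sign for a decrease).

Currency withdrawal $403 billion: notes leave the central bank → +$403B.
Discount-window repayment $105 billion: no currency enters or leaves circulation → 0.
Currency deposit $380 billion: notes return to the central bank → −$380B.
Net: 403 + 0 − 380 = +$23 billion.

+$23 billion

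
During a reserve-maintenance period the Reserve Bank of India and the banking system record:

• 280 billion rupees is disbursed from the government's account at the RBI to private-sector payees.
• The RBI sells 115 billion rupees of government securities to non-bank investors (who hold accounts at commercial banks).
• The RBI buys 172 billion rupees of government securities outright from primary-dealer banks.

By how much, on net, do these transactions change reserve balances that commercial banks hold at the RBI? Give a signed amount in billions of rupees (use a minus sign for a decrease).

+337 billion

RBI balance sheet:
  Assets:      Securities +57B
  Liabilities: Bank reserves +337B, Government deposits −280B
Commercial banking system:
  Assets:      Reserves at CB +337B, Securities −172B
  Liabilities: Checkable deposits +165B
So the change in reserve balances that commercial banks hold at the RBI is +337 billion.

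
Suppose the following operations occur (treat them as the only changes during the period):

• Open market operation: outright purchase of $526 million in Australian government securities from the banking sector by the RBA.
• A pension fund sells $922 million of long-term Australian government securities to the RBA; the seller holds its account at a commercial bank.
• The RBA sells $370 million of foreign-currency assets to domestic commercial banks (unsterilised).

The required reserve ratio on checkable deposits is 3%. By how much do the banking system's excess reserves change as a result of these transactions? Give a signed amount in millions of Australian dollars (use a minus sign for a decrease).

OMO purchase (from banks) $526 million: reserves +$526M, deposits 0.
Asset purchase (from non-banks) $922 million: reserves +$922M, deposits +$922M.
FX sale $370 million: reserves −$370M, deposits 0.
Totals: Δreserves = +$1078M, Δdeposits = +$922M.
Δrequired reserves = 3% × +$922M = +$27.66M.
Δexcess reserves = Δreserves − Δrequired = +$1078M − (+$27.66M) = +$1050.34 million.

+$1050.34 million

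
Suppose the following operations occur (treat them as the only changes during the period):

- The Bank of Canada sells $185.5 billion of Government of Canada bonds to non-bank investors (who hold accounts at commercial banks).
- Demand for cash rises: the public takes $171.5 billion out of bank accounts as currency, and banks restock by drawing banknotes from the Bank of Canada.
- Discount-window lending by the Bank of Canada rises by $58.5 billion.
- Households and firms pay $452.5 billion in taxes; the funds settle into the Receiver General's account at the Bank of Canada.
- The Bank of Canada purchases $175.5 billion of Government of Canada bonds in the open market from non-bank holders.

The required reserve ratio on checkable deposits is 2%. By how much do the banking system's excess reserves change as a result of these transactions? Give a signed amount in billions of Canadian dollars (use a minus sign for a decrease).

Asset sale (to non-banks) $185.5 billion: reserves −$185.5B, deposits −$185.5B.
Currency withdrawal $171.5 billion: reserves −$171.5B, deposits −$171.5B.
Discount-window loan $58.5 billion: reserves +$58.5B, deposits 0.
Government account inflow $452.5 billion: reserves −$452.5B, deposits −$452.5B.
Asset purchase (from non-banks) $175.5 billion: reserves +$175.5B, deposits +$175.5B.
Totals: Δreserves = −$575.5B, Δdeposits = −$634B.
Δrequired reserves = 2% × −$634B = −$12.68B.
Δexcess reserves = Δreserves − Δrequired = −$575.5B − (−$12.68B) = -$562.82 billion.

-$562.82 billion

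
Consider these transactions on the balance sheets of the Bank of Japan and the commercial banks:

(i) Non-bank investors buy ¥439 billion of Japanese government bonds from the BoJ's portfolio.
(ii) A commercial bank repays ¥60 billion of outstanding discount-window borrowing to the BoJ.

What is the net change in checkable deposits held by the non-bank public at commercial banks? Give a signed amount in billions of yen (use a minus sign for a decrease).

BoJ balance sheet:
  Assets:      Securities −¥439B, Loans to banks −¥60B
  Liabilities: Bank reserves −¥499B
Commercial banking system:
  Assets:      Reserves at CB −¥499B
  Liabilities: Checkable deposits −¥439B, Borrowings from CB −¥60B
So the change in checkable deposits held by the non-bank public at commercial banks is -¥439 billion.

-¥439 billion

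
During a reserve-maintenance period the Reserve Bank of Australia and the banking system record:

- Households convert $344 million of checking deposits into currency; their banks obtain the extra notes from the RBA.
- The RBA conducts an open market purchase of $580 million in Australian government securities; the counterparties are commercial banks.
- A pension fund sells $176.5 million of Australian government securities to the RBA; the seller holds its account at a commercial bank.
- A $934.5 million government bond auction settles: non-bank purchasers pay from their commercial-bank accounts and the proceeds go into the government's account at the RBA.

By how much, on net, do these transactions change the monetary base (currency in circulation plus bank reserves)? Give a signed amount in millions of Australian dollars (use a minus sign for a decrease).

-$178 million

Currency withdrawal $344 million: just a shift between currency and reserves — both are base money → 0.
OMO purchase (from banks) $580 million: RBA balance sheet expands → +$580M.
Asset purchase (from non-banks) $176.5 million: RBA balance sheet expands → +$176.5M.
Government account inflow $934.5 million: reserves shift to a non-base liability → −$934.5M.
Net: 0 + 580 + 176.5 − 934.5 = -$178 million.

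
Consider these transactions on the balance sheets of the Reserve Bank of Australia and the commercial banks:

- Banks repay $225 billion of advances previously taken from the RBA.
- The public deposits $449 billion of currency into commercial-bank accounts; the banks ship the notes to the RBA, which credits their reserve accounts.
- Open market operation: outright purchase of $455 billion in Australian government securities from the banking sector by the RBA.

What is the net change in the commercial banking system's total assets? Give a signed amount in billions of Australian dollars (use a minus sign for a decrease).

RBA balance sheet:
  Assets:      Securities +$455B, Loans to banks −$225B
  Liabilities: Bank reserves +$679B, Currency in circulation −$449B
Commercial banking system:
  Assets:      Reserves at CB +$679B, Securities −$455B
  Liabilities: Checkable deposits +$449B, Borrowings from CB −$225B
Change in total bank assets = +$224 billion.

+$224 billion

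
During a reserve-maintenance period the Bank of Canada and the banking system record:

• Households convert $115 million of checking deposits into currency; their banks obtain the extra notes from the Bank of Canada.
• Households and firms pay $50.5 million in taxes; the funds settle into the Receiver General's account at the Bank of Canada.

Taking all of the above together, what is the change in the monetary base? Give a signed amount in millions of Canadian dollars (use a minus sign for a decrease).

-$50.5 million

Currency withdrawal $115 million: just a shift between currency and reserves — both are base money → 0.
Government account inflow $50.5 million: reserves shift to a non-base liability → −$50.5M.
Net: 0 − 50.5 = -$50.5 million.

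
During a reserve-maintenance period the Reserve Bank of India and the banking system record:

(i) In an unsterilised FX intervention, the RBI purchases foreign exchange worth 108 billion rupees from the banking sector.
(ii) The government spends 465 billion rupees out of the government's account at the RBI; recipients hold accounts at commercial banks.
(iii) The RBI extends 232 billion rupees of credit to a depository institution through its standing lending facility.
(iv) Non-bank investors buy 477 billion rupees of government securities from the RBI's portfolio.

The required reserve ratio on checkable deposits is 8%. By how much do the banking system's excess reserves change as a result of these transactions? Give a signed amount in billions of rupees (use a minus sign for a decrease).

FX purchase 108 billion rupees: reserves +108B, deposits 0.
Government spending 465 billion rupees: reserves +465B, deposits +465B.
Discount-window loan 232 billion rupees: reserves +232B, deposits 0.
Asset sale (to non-banks) 477 billion rupees: reserves −477B, deposits −477B.
Totals: Δreserves = +328B, Δdeposits = −12B.
Δrequired reserves = 8% × −12B = −0.96B.
Δexcess reserves = Δreserves − Δrequired = +328B − (−0.96B) = +328.96 billion.

+328.96 billion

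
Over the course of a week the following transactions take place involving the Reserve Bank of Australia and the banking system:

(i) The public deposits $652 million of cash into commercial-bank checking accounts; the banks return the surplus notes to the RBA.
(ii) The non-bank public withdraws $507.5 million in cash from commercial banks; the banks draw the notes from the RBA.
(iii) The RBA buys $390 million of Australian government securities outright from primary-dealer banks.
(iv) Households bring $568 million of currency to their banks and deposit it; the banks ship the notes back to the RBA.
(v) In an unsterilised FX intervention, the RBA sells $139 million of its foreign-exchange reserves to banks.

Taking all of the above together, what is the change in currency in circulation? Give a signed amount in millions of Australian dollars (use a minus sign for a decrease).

Currency deposit $652 million: notes return to the central bank → −$652M.
Currency withdrawal $507.5 million: notes leave the central bank → +$507.5M.
OMO purchase (from banks) $390 million: no currency enters or leaves circulation → 0.
Currency deposit $568 million: notes return to the central bank → −$568M.
FX sale $139 million: no currency enters or leaves circulation → 0.
Net: −652 + 507.5 + 0 − 568 + 0 = -$712.5 million.

-$712.5 million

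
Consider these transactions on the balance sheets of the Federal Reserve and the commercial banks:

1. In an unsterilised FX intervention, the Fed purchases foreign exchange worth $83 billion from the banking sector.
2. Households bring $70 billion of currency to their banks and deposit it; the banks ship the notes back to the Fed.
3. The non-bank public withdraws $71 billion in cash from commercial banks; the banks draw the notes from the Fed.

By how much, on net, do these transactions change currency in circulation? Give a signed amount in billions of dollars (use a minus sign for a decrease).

+$1 billion

FX purchase $83 billion: no currency enters or leaves circulation → 0.
Currency deposit $70 billion: notes return to the central bank → −$70B.
Currency withdrawal $71 billion: notes leave the central bank → +$71B.
Net: 0 − 70 + 71 = +$1 billion.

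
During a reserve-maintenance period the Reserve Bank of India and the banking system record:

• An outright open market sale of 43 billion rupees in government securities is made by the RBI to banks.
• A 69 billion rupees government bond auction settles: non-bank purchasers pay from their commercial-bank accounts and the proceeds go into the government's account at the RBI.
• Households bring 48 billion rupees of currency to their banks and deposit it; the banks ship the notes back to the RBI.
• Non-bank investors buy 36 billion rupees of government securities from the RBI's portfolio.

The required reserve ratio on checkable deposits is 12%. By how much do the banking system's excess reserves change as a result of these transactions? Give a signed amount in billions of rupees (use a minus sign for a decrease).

OMO sale (to banks) 43 billion rupees: reserves −43B, deposits 0.
Government account inflow 69 billion rupees: reserves −69B, deposits −69B.
Currency deposit 48 billion rupees: reserves +48B, deposits +48B.
Asset sale (to non-banks) 36 billion rupees: reserves −36B, deposits −36B.
Totals: Δreserves = −100B, Δdeposits = −57B.
Δrequired reserves = 12% × −57B = −6.84B.
Δexcess reserves = Δreserves − Δrequired = −100B − (−6.84B) = -93.16 billion.

-93.16 billion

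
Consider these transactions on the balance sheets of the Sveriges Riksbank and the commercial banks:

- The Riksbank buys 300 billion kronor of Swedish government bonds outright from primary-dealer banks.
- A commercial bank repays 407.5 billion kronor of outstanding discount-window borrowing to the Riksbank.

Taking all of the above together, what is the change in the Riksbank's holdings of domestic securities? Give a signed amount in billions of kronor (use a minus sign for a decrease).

+300 billion

OMO purchase (from banks) 300 billion kronor: securities added to the Riksbank's portfolio → +300B.
Discount-window repayment 407.5 billion kronor: the Riksbank's securities portfolio is untouched → 0.
Net: 300 + 0 = +300 billion.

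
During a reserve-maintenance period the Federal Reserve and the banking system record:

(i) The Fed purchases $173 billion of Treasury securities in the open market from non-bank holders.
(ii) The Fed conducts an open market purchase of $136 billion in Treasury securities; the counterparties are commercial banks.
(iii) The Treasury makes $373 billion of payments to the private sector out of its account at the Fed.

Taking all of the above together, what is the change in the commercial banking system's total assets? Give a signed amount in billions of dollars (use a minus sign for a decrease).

Fed balance sheet:
  Assets:      Securities +$309B
  Liabilities: Bank reserves +$682B, Government deposits −$373B
Commercial banking system:
  Assets:      Reserves at CB +$682B, Securities −$136B
  Liabilities: Checkable deposits +$546B
Change in total bank assets = +$546 billion.

+$546 billion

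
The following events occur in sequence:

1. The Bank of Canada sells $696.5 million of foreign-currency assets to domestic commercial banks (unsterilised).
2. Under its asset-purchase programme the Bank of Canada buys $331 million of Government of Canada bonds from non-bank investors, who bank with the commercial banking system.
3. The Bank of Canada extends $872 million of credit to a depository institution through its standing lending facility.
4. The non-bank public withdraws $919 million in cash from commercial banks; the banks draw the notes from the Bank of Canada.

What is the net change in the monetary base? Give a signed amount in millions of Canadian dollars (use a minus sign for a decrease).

Bank of Canada balance sheet:
  Assets:      Securities +$331M, Loans to banks +$872M, Foreign assets −$696.5M
  Liabilities: Bank reserves −$412.5M, Currency in circulation +$919M
Commercial banking system:
  Assets:      Reserves at CB −$412.5M, Foreign assets +$696.5M
  Liabilities: Checkable deposits −$588M, Borrowings from CB +$872M
Monetary base = currency + reserves: +$919M + (−$412.5M) = +$506.5 million.

+$506.5 million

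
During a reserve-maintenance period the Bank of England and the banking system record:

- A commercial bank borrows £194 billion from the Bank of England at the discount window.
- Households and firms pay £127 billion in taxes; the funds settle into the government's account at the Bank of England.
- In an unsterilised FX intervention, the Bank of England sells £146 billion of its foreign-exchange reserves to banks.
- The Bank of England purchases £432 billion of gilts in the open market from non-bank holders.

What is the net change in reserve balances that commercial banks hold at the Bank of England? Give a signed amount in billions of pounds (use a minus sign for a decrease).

+£353 billion

Bank of England balance sheet:
  Assets:      Securities +£432B, Loans to banks +£194B, Foreign assets −£146B
  Liabilities: Bank reserves +£353B, Government deposits +£127B
So the change in reserve balances that commercial banks hold at the Bank of England is +£353 billion.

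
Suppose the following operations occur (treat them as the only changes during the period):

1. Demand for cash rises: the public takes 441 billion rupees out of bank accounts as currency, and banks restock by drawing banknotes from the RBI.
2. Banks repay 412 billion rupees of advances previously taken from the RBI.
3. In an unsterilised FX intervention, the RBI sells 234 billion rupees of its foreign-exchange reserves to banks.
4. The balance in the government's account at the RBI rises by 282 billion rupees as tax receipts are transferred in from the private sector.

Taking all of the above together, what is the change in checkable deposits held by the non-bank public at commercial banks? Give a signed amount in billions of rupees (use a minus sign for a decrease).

Currency withdrawal 441 billion rupees: non-bank counterparties' bank balances fall → −441B.
Discount-window repayment 412 billion rupees: the counterparty is a bank, so public deposits are unchanged → 0.
FX sale 234 billion rupees: the counterparty is a bank, so public deposits are unchanged → 0.
Government account inflow 282 billion rupees: non-bank counterparties' bank balances fall → −282B.
Net: −441 + 0 + 0 − 282 = -723 billion.

-723 billion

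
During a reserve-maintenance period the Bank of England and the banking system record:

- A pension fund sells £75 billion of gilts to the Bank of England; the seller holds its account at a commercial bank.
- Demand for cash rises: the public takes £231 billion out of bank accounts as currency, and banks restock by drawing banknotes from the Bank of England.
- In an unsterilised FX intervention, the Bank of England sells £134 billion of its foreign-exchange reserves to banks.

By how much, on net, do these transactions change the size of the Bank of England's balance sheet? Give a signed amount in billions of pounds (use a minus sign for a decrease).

Bank of England balance sheet:
  Assets:      Securities +£75B, Foreign assets −£134B
  Liabilities: Bank reserves −£290B, Currency in circulation +£231B
Change in total Bank of England assets = -£59 billion.

-£59 billion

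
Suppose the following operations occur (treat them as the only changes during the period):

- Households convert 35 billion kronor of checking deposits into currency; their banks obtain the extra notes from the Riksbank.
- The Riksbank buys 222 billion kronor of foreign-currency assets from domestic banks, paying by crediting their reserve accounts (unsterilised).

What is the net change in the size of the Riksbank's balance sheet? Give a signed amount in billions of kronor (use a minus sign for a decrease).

+222 billion

Currency withdrawal 35 billion kronor: only the composition of liabilities changes → 0.
FX purchase 222 billion kronor: a Riksbank asset is acquired → +222B.
Net: 0 + 222 = +222 billion.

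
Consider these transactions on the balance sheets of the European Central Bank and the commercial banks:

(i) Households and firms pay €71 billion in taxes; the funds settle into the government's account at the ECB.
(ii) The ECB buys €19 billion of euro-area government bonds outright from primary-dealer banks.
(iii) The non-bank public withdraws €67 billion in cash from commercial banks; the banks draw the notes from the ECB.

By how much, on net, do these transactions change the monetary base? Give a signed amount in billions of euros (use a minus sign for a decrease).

-€52 billion

Government account inflow €71 billion: reserves shift to a non-base liability → −€71B.
OMO purchase (from banks) €19 billion: ECB balance sheet expands → +€19B.
Currency withdrawal €67 billion: just a shift between currency and reserves — both are base money → 0.
Net: −71 + 19 + 0 = -€52 billion.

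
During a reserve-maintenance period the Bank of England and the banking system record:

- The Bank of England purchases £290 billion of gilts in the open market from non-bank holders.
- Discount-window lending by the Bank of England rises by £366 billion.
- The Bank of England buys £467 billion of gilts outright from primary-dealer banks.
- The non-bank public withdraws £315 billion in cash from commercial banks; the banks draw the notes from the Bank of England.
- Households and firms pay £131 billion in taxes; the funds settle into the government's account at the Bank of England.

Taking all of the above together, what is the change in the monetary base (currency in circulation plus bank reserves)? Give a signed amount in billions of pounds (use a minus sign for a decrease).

Asset purchase (from non-banks) £290 billion: Bank of England balance sheet expands → +£290B.
Discount-window loan £366 billion: Bank of England balance sheet expands → +£366B.
OMO purchase (from banks) £467 billion: Bank of England balance sheet expands → +£467B.
Currency withdrawal £315 billion: just a shift between currency and reserves — both are base money → 0.
Government account inflow £131 billion: reserves shift to a non-base liability → −£131B.
Net: 290 + 366 + 467 + 0 − 131 = +£992 billion.

+£992 billion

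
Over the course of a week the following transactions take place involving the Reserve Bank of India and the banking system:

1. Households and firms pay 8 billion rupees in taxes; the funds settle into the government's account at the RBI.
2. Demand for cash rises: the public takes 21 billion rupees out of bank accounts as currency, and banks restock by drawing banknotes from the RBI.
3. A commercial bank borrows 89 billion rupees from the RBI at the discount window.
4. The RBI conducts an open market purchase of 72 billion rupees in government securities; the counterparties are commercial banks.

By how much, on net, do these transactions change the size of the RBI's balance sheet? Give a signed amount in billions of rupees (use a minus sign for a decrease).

RBI balance sheet:
  Assets:      Securities +72B, Loans to banks +89B
  Liabilities: Bank reserves +132B, Currency in circulation +21B, Government deposits +8B
Change in total RBI assets = +161 billion.

+161 billion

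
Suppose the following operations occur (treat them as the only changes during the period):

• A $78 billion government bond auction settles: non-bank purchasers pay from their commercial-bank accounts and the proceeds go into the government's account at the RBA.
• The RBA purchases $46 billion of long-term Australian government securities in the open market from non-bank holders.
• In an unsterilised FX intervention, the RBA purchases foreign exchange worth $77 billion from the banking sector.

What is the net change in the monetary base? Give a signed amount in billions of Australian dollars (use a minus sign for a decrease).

Government account inflow $78 billion: reserves shift to a non-base liability → −$78B.
Asset purchase (from non-banks) $46 billion: RBA balance sheet expands → +$46B.
FX purchase $77 billion: RBA balance sheet expands → +$77B.
Net: −78 + 46 + 77 = +$45 billion.

+$45 billion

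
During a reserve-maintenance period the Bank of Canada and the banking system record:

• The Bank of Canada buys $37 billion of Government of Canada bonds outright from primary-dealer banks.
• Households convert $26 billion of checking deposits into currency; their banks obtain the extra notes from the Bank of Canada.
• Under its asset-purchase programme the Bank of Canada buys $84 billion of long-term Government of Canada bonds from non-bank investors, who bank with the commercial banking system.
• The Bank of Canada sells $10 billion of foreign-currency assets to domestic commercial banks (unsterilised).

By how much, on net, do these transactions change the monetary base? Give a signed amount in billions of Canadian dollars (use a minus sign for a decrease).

OMO purchase (from banks) $37 billion: Bank of Canada balance sheet expands → +$37B.
Currency withdrawal $26 billion: just a shift between currency and reserves — both are base money → 0.
Asset purchase (from non-banks) $84 billion: Bank of Canada balance sheet expands → +$84B.
FX sale $10 billion: Bank of Canada balance sheet contracts → −$10B.
Net: 37 + 0 + 84 − 10 = +$111 billion.

+$111 billion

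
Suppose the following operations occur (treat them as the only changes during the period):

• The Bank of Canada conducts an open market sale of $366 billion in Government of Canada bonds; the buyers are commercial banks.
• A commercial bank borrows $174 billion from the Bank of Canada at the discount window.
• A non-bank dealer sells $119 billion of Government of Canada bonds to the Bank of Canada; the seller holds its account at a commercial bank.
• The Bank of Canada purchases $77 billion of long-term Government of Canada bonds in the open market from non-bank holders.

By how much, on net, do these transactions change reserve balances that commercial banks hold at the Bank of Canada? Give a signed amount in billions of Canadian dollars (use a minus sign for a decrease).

Bank of Canada balance sheet:
  Assets:      Securities −$170B, Loans to banks +$174B
  Liabilities: Bank reserves +$4B
So the change in reserve balances that commercial banks hold at the Bank of Canada is +$4 billion.

+$4 billion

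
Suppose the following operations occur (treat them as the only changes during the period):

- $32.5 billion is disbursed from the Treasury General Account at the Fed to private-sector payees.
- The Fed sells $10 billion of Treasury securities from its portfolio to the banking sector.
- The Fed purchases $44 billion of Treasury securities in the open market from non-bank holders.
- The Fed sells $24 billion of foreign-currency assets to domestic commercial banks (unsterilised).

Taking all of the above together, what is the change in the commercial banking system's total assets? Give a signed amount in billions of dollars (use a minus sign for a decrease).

Government spending $32.5 billion: bank balance sheets expand → +$32.5B.
OMO sale (to banks) $10 billion: just an asset swap on bank balance sheets → 0.
Asset purchase (from non-banks) $44 billion: bank balance sheets expand → +$44B.
FX sale $24 billion: just an asset swap on bank balance sheets → 0.
Net: 32.5 + 0 + 44 + 0 = +$76.5 billion.

+$76.5 billion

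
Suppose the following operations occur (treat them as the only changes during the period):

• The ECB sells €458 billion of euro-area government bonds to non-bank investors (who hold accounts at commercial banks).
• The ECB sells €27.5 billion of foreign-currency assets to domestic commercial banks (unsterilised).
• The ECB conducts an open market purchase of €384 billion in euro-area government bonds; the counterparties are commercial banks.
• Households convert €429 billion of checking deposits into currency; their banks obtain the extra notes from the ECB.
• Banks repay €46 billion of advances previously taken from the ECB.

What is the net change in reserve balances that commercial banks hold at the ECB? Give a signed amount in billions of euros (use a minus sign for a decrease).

Asset sale (to non-banks) €458 billion: the non-bank buyers' banks settle from reserves → −€458B.
FX sale €27.5 billion: the buying banks pay out of their reserve balances → −€27.5B.
OMO purchase (from banks) €384 billion: the ECB pays by crediting reserve accounts → +€384B.
Currency withdrawal €429 billion: banks swap reserves for currency → −€429B.
Discount-window repayment €46 billion: repayment is debited from reserves → −€46B.
Net: −458 − 27.5 + 384 − 429 − 46 = -€576.5 billion.

-€576.5 billion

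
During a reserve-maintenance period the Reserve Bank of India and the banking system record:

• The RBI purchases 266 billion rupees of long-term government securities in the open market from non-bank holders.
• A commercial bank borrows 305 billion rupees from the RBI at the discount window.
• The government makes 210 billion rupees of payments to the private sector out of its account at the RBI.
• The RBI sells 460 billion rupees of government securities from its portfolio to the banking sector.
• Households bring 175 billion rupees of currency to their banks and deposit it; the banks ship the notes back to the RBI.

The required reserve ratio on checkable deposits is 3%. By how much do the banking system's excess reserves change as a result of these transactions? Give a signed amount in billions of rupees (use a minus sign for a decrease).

Asset purchase (from non-banks) 266 billion rupees: reserves +266B, deposits +266B.
Discount-window loan 305 billion rupees: reserves +305B, deposits 0.
Government spending 210 billion rupees: reserves +210B, deposits +210B.
OMO sale (to banks) 460 billion rupees: reserves −460B, deposits 0.
Currency deposit 175 billion rupees: reserves +175B, deposits +175B.
Totals: Δreserves = +496B, Δdeposits = +651B.
Δrequired reserves = 3% × +651B = +19.53B.
Δexcess reserves = Δreserves − Δrequired = +496B − (+19.53B) = +476.47 billion.

+476.47 billion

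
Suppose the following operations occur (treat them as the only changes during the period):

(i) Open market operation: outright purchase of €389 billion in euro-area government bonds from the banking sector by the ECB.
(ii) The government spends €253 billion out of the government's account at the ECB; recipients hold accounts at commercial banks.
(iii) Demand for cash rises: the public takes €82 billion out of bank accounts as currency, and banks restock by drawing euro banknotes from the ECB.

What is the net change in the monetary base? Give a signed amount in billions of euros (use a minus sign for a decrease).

ECB balance sheet:
  Assets:      Securities +€389B
  Liabilities: Bank reserves +€560B, Currency in circulation +€82B, Government deposits −€253B
Monetary base = currency + reserves: +€82B + (+€560B) = +€642 billion.

+€642 billion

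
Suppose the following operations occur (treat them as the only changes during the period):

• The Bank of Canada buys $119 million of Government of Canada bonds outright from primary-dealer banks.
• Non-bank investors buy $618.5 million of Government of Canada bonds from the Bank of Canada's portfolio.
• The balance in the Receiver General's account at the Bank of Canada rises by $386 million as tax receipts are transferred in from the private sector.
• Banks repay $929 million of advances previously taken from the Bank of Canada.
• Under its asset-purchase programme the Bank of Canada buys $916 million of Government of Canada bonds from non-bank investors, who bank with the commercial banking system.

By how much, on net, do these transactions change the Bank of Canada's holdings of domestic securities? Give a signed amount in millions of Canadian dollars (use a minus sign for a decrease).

Bank of Canada balance sheet:
  Assets:      Securities +$416.5M, Loans to banks −$929M
  Liabilities: Bank reserves −$898.5M, Government deposits +$386M
Commercial banking system:
  Assets:      Reserves at CB −$898.5M, Securities −$119M
  Liabilities: Checkable deposits −$88.5M, Borrowings from CB −$929M
So the change in the Bank of Canada's holdings of domestic securities is +$416.5 million.

+$416.5 million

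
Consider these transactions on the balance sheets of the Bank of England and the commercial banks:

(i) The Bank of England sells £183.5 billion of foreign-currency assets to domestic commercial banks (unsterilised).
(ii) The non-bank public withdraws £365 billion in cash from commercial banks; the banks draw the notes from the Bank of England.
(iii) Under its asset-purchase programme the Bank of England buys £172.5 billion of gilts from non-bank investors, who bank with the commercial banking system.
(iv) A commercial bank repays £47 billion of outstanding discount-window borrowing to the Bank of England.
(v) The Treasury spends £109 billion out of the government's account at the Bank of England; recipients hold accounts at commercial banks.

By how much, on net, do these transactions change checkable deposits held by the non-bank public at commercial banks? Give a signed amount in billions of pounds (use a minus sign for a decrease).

FX sale £183.5 billion: the counterparty is a bank, so public deposits are unchanged → 0.
Currency withdrawal £365 billion: non-bank counterparties' bank balances fall → −£365B.
Asset purchase (from non-banks) £172.5 billion: non-bank counterparties' bank balances rise → +£172.5B.
Discount-window repayment £47 billion: the counterparty is a bank, so public deposits are unchanged → 0.
Government spending £109 billion: non-bank counterparties' bank balances rise → +£109B.
Net: 0 − 365 + 172.5 + 0 + 109 = -£83.5 billion.

-£83.5 billion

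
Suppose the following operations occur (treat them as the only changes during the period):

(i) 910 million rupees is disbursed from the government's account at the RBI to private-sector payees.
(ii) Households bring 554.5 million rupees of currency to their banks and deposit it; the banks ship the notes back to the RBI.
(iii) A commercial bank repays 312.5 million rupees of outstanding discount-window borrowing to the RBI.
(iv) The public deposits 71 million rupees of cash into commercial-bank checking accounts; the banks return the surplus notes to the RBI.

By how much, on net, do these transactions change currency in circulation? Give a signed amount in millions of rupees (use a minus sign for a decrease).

-625.5 million

Government spending 910 million rupees: no currency enters or leaves circulation → 0.
Currency deposit 554.5 million rupees: notes return to the central bank → −554.5M.
Discount-window repayment 312.5 million rupees: no currency enters or leaves circulation → 0.
Currency deposit 71 million rupees: notes return to the central bank → −71M.
Net: 0 − 554.5 + 0 − 71 = -625.5 million.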